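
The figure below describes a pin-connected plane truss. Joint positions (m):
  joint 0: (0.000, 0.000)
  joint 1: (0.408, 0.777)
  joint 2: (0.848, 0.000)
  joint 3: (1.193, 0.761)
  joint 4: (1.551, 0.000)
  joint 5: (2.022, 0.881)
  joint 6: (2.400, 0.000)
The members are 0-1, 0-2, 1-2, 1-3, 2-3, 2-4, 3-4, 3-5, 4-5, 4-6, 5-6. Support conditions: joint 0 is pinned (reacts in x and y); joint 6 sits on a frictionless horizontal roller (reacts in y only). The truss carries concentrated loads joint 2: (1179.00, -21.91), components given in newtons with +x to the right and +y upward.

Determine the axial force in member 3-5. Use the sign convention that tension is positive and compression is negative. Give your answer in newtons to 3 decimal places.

N=7 nodes, M=11 members, R=3 reactions → 2N=14, M+R=14
member 0 (0-1): L=0.8776, (cx,cy)=(0.4649,0.8854)
member 1 (0-2): L=0.8480, (cx,cy)=(1.0000,0.0000)
member 2 (1-2): L=0.8929, (cx,cy)=(0.4928,-0.8702)
member 3 (1-3): L=0.7852, (cx,cy)=(0.9998,-0.0204)
member 4 (2-3): L=0.8356, (cx,cy)=(0.4129,0.9108)
member 5 (2-4): L=0.7030, (cx,cy)=(1.0000,0.0000)
member 6 (3-4): L=0.8410, (cx,cy)=(0.4257,-0.9049)
member 7 (3-5): L=0.8376, (cx,cy)=(0.9897,0.1433)
member 8 (4-5): L=0.9990, (cx,cy)=(0.4715,0.8819)
member 9 (4-6): L=0.8490, (cx,cy)=(1.0000,0.0000)
member 10 (5-6): L=0.9587, (cx,cy)=(0.3943,-0.9190)
solve A·x = −loads:
  F[0-1] = -16.0030 N (compression)
  F[0-2] = +1186.4398 N (tension)
  F[1-2] = +16.6489 N (tension)
  F[1-3] = -15.6469 N (compression)
  F[2-3] = +8.1498 N (tension)
  F[2-4] = +12.2786 N (tension)
  F[3-4] = -9.8489 N (compression)
  F[3-5] = -8.1704 N (compression)
  F[4-5] = +10.1057 N (tension)
  F[4-6] = +3.3216 N (tension)
  F[5-6] = -8.4240 N (compression)
  Rx@0 = -1179.0000 N
  Ry@0 = +14.1685 N
  Ry@6 = +7.7415 N

-8.170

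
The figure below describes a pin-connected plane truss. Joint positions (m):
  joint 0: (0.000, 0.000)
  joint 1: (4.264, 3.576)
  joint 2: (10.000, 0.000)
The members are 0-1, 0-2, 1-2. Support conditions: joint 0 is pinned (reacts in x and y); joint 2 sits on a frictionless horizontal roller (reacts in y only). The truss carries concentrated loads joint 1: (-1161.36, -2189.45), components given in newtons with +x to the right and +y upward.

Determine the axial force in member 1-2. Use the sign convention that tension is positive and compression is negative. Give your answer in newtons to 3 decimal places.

-979.658

N=3 nodes, M=3 members, R=3 reactions → 2N=6, M+R=6
member 0 (0-1): L=5.5650, (cx,cy)=(0.7662,0.6426)
member 1 (0-2): L=10.0000, (cx,cy)=(1.0000,0.0000)
member 2 (1-2): L=6.7594, (cx,cy)=(0.8486,-0.5290)
solve A·x = −loads:
  F[0-1] = -2600.6999 N (compression)
  F[0-2] = +831.3337 N (tension)
  F[1-2] = -979.6576 N (compression)
  Rx@0 = +1161.3600 N
  Ry@0 = +1671.1709 N
  Ry@2 = +518.2791 N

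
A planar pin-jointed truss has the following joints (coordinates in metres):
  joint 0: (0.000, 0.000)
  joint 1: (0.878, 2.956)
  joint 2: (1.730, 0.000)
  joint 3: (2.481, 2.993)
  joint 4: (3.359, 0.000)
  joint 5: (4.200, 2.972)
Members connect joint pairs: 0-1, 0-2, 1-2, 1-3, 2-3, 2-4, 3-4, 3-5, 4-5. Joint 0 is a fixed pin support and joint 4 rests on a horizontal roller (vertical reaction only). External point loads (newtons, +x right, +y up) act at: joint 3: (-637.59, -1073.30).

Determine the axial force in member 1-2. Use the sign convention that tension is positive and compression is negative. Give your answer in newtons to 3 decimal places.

871.361

N=6 nodes, M=9 members, R=3 reactions → 2N=12, M+R=12
member 0 (0-1): L=3.0836, (cx,cy)=(0.2847,0.9586)
member 1 (0-2): L=1.7300, (cx,cy)=(1.0000,0.0000)
member 2 (1-2): L=3.0763, (cx,cy)=(0.2770,-0.9609)
member 3 (1-3): L=1.6034, (cx,cy)=(0.9997,0.0231)
member 4 (2-3): L=3.0858, (cx,cy)=(0.2434,0.9699)
member 5 (2-4): L=1.6290, (cx,cy)=(1.0000,0.0000)
member 6 (3-4): L=3.1191, (cx,cy)=(0.2815,-0.9596)
member 7 (3-5): L=1.7191, (cx,cy)=(0.9999,-0.0122)
member 8 (4-5): L=3.0887, (cx,cy)=(0.2723,0.9622)
solve A·x = −loads:
  F[0-1] = -885.3091 N (compression)
  F[0-2] = -385.5171 N (compression)
  F[1-2] = +871.3607 N (tension)
  F[1-3] = -493.5302 N (compression)
  F[2-3] = -863.2313 N (compression)
  F[2-4] = +65.8971 N (tension)
  F[3-4] = -234.1015 N (compression)
  F[3-5] = +0.0000 N (tension)
  F[4-5] = -0.0000 N (compression)
  Rx@0 = +637.5900 N
  Ry@0 = +848.6646 N
  Ry@4 = +224.6354 N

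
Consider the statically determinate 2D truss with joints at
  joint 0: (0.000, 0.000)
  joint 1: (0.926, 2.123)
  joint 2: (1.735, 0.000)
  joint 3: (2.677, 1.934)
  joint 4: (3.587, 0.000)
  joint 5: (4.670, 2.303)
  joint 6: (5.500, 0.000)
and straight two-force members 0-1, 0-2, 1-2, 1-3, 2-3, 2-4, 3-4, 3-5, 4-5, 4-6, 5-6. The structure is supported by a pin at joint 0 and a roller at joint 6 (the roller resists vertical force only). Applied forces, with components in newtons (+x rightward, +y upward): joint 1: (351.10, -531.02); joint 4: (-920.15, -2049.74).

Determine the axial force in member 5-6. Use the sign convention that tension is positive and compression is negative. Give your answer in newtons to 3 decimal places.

N=7 nodes, M=11 members, R=3 reactions → 2N=14, M+R=14
member 0 (0-1): L=2.3162, (cx,cy)=(0.3998,0.9166)
member 1 (0-2): L=1.7350, (cx,cy)=(1.0000,0.0000)
member 2 (1-2): L=2.2719, (cx,cy)=(0.3561,-0.9345)
member 3 (1-3): L=1.7612, (cx,cy)=(0.9942,-0.1073)
member 4 (2-3): L=2.1512, (cx,cy)=(0.4379,0.8990)
member 5 (2-4): L=1.8520, (cx,cy)=(1.0000,0.0000)
member 6 (3-4): L=2.1374, (cx,cy)=(0.4258,-0.9048)
member 7 (3-5): L=2.0269, (cx,cy)=(0.9833,0.1821)
member 8 (4-5): L=2.5449, (cx,cy)=(0.4256,0.9049)
member 9 (4-6): L=1.9130, (cx,cy)=(1.0000,0.0000)
member 10 (5-6): L=2.4480, (cx,cy)=(0.3391,-0.9408)
solve A·x = −loads:
  F[0-1] = -1111.7443 N (compression)
  F[0-2] = -124.5753 N (compression)
  F[1-2] = +640.4795 N (tension)
  F[1-3] = -1029.5868 N (compression)
  F[2-3] = -665.7170 N (compression)
  F[2-4] = +395.0034 N (tension)
  F[3-4] = +248.5696 N (tension)
  F[3-5] = -1445.1327 N (compression)
  F[4-5] = +2016.5265 N (tension)
  F[4-6] = +562.8475 N (tension)
  F[5-6] = -1660.0617 N (compression)
  Rx@0 = +569.0500 N
  Ry@0 = +1019.0278 N
  Ry@6 = +1561.7322 N

-1660.062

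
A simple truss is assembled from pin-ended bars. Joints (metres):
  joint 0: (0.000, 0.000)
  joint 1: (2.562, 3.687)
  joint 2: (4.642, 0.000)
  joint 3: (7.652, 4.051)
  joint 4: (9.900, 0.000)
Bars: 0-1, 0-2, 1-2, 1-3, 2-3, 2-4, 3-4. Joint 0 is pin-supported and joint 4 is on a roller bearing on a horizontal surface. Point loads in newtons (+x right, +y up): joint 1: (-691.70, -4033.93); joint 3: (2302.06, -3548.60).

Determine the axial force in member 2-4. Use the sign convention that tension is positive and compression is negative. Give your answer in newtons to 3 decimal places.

2481.139

N=5 nodes, M=7 members, R=3 reactions → 2N=10, M+R=10
member 0 (0-1): L=4.4897, (cx,cy)=(0.5706,0.8212)
member 1 (0-2): L=4.6420, (cx,cy)=(1.0000,0.0000)
member 2 (1-2): L=4.2332, (cx,cy)=(0.4913,-0.8710)
member 3 (1-3): L=5.1030, (cx,cy)=(0.9975,0.0713)
member 4 (2-3): L=5.0469, (cx,cy)=(0.5964,0.8027)
member 5 (2-4): L=5.2580, (cx,cy)=(1.0000,0.0000)
member 6 (3-4): L=4.6329, (cx,cy)=(0.4852,-0.8744)
solve A·x = −loads:
  F[0-1] = -3788.8268 N (compression)
  F[0-2] = +3772.3923 N (tension)
  F[1-2] = -1134.1733 N (compression)
  F[1-3] = -915.3894 N (compression)
  F[2-3] = +1230.6577 N (tension)
  F[2-4] = +2481.1392 N (tension)
  F[3-4] = -5113.4170 N (compression)
  Rx@0 = -1610.3600 N
  Ry@0 = +3111.4024 N
  Ry@4 = +4471.1276 N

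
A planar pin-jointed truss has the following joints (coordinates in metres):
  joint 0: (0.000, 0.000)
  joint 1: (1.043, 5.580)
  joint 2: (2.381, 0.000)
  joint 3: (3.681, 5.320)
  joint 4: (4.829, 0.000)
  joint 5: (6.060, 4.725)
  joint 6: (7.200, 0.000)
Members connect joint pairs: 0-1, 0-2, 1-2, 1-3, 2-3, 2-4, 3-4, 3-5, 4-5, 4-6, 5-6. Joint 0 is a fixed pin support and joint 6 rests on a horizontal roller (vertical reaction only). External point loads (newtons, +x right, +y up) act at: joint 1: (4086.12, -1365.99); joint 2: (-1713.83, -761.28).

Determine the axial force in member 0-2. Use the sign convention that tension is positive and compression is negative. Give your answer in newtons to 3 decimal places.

N=7 nodes, M=11 members, R=3 reactions → 2N=14, M+R=14
member 0 (0-1): L=5.6766, (cx,cy)=(0.1837,0.9830)
member 1 (0-2): L=2.3810, (cx,cy)=(1.0000,0.0000)
member 2 (1-2): L=5.7382, (cx,cy)=(0.2332,-0.9724)
member 3 (1-3): L=2.6508, (cx,cy)=(0.9952,-0.0981)
member 4 (2-3): L=5.4765, (cx,cy)=(0.2374,0.9714)
member 5 (2-4): L=2.4480, (cx,cy)=(1.0000,0.0000)
member 6 (3-4): L=5.4425, (cx,cy)=(0.2109,-0.9775)
member 7 (3-5): L=2.4523, (cx,cy)=(0.9701,-0.2426)
member 8 (4-5): L=4.8827, (cx,cy)=(0.2521,0.9677)
member 9 (4-6): L=2.3710, (cx,cy)=(1.0000,0.0000)
member 10 (5-6): L=4.8606, (cx,cy)=(0.2345,-0.9721)
solve A·x = −loads:
  F[0-1] = +1514.8928 N (tension)
  F[0-2] = +2093.9505 N (tension)
  F[1-2] = -2611.8193 N (compression)
  F[1-3] = -3214.2678 N (compression)
  F[2-3] = +3398.2330 N (tension)
  F[2-4] = +2392.1083 N (tension)
  F[3-4] = -3263.7062 N (compression)
  F[3-5] = -1756.1574 N (compression)
  F[4-5] = +3296.7668 N (tension)
  F[4-6] = +872.5217 N (tension)
  F[5-6] = -3720.1407 N (compression)
  Rx@0 = -2372.2900 N
  Ry@0 = -1489.1029 N
  Ry@6 = +3616.3729 N

2093.951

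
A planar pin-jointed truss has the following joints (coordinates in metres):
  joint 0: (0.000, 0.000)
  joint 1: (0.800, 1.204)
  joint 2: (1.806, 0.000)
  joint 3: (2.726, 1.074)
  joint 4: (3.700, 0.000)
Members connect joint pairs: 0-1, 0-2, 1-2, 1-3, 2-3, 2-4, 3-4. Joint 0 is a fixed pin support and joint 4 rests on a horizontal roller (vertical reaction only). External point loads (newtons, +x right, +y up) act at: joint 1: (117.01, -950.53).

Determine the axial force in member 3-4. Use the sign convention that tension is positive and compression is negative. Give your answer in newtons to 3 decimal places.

N=5 nodes, M=7 members, R=3 reactions → 2N=10, M+R=10
member 0 (0-1): L=1.4456, (cx,cy)=(0.5534,0.8329)
member 1 (0-2): L=1.8060, (cx,cy)=(1.0000,0.0000)
member 2 (1-2): L=1.5690, (cx,cy)=(0.6412,-0.7674)
member 3 (1-3): L=1.9304, (cx,cy)=(0.9977,-0.0673)
member 4 (2-3): L=1.4142, (cx,cy)=(0.6506,0.7595)
member 5 (2-4): L=1.8940, (cx,cy)=(1.0000,0.0000)
member 6 (3-4): L=1.4499, (cx,cy)=(0.6718,-0.7408)
solve A·x = −loads:
  F[0-1] = -848.7618 N (compression)
  F[0-2] = +586.7338 N (tension)
  F[1-2] = -281.7165 N (compression)
  F[1-3] = -407.0249 N (compression)
  F[2-3] = +284.6575 N (tension)
  F[2-4] = +220.9145 N (tension)
  F[3-4] = -328.8496 N (compression)
  Rx@0 = -117.0100 N
  Ry@0 = +706.9343 N
  Ry@4 = +243.5957 N

-328.850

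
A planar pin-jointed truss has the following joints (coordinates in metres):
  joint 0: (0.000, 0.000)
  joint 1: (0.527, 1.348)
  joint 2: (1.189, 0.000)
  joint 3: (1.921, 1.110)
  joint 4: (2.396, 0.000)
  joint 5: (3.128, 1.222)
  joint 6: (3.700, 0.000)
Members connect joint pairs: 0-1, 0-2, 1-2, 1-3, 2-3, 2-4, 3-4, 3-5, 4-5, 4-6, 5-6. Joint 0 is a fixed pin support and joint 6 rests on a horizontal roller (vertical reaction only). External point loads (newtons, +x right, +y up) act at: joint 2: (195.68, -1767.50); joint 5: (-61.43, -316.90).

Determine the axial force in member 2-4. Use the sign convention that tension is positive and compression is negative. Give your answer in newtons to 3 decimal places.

N=7 nodes, M=11 members, R=3 reactions → 2N=14, M+R=14
member 0 (0-1): L=1.4474, (cx,cy)=(0.3641,0.9314)
member 1 (0-2): L=1.1890, (cx,cy)=(1.0000,0.0000)
member 2 (1-2): L=1.5018, (cx,cy)=(0.4408,-0.8976)
member 3 (1-3): L=1.4142, (cx,cy)=(0.9857,-0.1683)
member 4 (2-3): L=1.3296, (cx,cy)=(0.5505,0.8348)
member 5 (2-4): L=1.2070, (cx,cy)=(1.0000,0.0000)
member 6 (3-4): L=1.2074, (cx,cy)=(0.3934,-0.9194)
member 7 (3-5): L=1.2122, (cx,cy)=(0.9957,0.0924)
member 8 (4-5): L=1.4245, (cx,cy)=(0.5139,0.8579)
member 9 (4-6): L=1.3040, (cx,cy)=(1.0000,0.0000)
member 10 (5-6): L=1.3492, (cx,cy)=(0.4239,-0.9057)
solve A·x = −loads:
  F[0-1] = -1362.3067 N (compression)
  F[0-2] = +630.2833 N (tension)
  F[1-2] = +1645.8874 N (tension)
  F[1-3] = -1239.2324 N (compression)
  F[2-3] = +347.5619 N (tension)
  F[2-4] = +968.7840 N (tension)
  F[3-4] = -621.7452 N (compression)
  F[3-5] = -788.9823 N (compression)
  F[4-5] = +666.3141 N (tension)
  F[4-6] = +381.7744 N (tension)
  F[5-6] = -900.5386 N (compression)
  Rx@0 = -134.2500 N
  Ry@0 = +1268.7910 N
  Ry@6 = +815.6090 N

968.784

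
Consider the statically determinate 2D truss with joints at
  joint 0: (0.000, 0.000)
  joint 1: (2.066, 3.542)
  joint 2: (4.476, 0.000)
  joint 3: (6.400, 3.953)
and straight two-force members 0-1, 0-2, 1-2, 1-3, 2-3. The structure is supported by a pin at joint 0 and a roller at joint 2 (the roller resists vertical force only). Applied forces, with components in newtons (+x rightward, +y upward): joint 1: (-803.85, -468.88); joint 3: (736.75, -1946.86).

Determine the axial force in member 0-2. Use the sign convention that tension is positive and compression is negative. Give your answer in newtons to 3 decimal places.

N=4 nodes, M=5 members, R=3 reactions → 2N=8, M+R=8
member 0 (0-1): L=4.1005, (cx,cy)=(0.5038,0.8638)
member 1 (0-2): L=4.4760, (cx,cy)=(1.0000,0.0000)
member 2 (1-2): L=4.2841, (cx,cy)=(0.5625,-0.8268)
member 3 (1-3): L=4.3534, (cx,cy)=(0.9955,0.0944)
member 4 (2-3): L=4.3964, (cx,cy)=(0.4376,0.8992)
solve A·x = −loads:
  F[0-1] = +693.3908 N (tension)
  F[0-2] = -416.4585 N (compression)
  F[1-2] = -1089.0238 N (compression)
  F[1-3] = +1773.7501 N (tension)
  F[2-3] = -2351.4536 N (compression)
  Rx@0 = +67.1000 N
  Ry@0 = -598.9486 N
  Ry@2 = +3014.6886 N

-416.458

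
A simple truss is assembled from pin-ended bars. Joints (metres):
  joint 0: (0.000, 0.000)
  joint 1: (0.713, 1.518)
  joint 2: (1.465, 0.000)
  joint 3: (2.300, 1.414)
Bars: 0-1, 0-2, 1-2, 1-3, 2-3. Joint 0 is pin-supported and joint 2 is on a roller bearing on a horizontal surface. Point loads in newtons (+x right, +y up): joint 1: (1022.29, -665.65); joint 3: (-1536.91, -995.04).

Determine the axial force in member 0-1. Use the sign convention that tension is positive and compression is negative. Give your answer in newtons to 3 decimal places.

-219.504

N=4 nodes, M=5 members, R=3 reactions → 2N=8, M+R=8
member 0 (0-1): L=1.6771, (cx,cy)=(0.4251,0.9051)
member 1 (0-2): L=1.4650, (cx,cy)=(1.0000,0.0000)
member 2 (1-2): L=1.6941, (cx,cy)=(0.4439,-0.8961)
member 3 (1-3): L=1.5904, (cx,cy)=(0.9979,-0.0654)
member 4 (2-3): L=1.6421, (cx,cy)=(0.5085,0.8611)
solve A·x = −loads:
  F[0-1] = -219.5036 N (compression)
  F[0-2] = -421.3010 N (compression)
  F[1-2] = -454.2903 N (compression)
  F[1-3] = -915.9077 N (compression)
  F[2-3] = -1225.1394 N (compression)
  Rx@0 = +514.6200 N
  Ry@0 = +198.6791 N
  Ry@2 = +1462.0109 N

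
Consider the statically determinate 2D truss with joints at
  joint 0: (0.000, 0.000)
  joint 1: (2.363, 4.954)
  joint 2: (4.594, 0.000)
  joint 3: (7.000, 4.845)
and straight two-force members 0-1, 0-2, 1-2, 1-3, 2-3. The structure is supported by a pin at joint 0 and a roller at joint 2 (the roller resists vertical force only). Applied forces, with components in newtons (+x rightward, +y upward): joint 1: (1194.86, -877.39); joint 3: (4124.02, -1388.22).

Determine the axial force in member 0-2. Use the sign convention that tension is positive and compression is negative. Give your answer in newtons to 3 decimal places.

N=4 nodes, M=5 members, R=3 reactions → 2N=8, M+R=8
member 0 (0-1): L=5.4887, (cx,cy)=(0.4305,0.9026)
member 1 (0-2): L=4.5940, (cx,cy)=(1.0000,0.0000)
member 2 (1-2): L=5.4332, (cx,cy)=(0.4106,-0.9118)
member 3 (1-3): L=4.6383, (cx,cy)=(0.9997,-0.0235)
member 4 (2-3): L=5.4095, (cx,cy)=(0.4448,0.8956)
solve A·x = −loads:
  F[0-1] = +6579.7906 N (tension)
  F[0-2] = +2486.1454 N (tension)
  F[1-2] = -7598.1471 N (compression)
  F[1-3] = +4759.1770 N (tension)
  F[2-3] = -1425.0964 N (compression)
  Rx@0 = -5318.8800 N
  Ry@0 = -5938.7927 N
  Ry@2 = +8204.4027 N

2486.145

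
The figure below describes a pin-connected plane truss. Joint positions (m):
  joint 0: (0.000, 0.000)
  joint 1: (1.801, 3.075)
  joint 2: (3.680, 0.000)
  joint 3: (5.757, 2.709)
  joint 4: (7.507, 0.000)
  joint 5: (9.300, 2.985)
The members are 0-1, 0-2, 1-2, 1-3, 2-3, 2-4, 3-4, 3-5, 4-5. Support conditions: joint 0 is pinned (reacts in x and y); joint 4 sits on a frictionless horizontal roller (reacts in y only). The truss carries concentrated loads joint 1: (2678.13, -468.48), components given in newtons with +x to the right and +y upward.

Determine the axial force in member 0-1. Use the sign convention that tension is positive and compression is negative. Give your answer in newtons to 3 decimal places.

N=6 nodes, M=9 members, R=3 reactions → 2N=12, M+R=12
member 0 (0-1): L=3.5636, (cx,cy)=(0.5054,0.8629)
member 1 (0-2): L=3.6800, (cx,cy)=(1.0000,0.0000)
member 2 (1-2): L=3.6036, (cx,cy)=(0.5214,-0.8533)
member 3 (1-3): L=3.9729, (cx,cy)=(0.9957,-0.0921)
member 4 (2-3): L=3.4136, (cx,cy)=(0.6084,0.7936)
member 5 (2-4): L=3.8270, (cx,cy)=(1.0000,0.0000)
member 6 (3-4): L=3.2251, (cx,cy)=(0.5426,-0.8400)
member 7 (3-5): L=3.5537, (cx,cy)=(0.9970,0.0777)
member 8 (4-5): L=3.4821, (cx,cy)=(0.5149,0.8572)
solve A·x = −loads:
  F[0-1] = +858.6499 N (tension)
  F[0-2] = +2244.1785 N (tension)
  F[1-2] = -1244.3461 N (compression)
  F[1-3] = -1602.1693 N (compression)
  F[2-3] = +1337.9712 N (tension)
  F[2-4] = +781.2676 N (tension)
  F[3-4] = -1439.8030 N (compression)
  F[3-5] = +0.0000 N (tension)
  F[4-5] = -0.0000 N (compression)
  Rx@0 = -2678.1300 N
  Ry@0 = -740.9222 N
  Ry@4 = +1209.4022 N

858.650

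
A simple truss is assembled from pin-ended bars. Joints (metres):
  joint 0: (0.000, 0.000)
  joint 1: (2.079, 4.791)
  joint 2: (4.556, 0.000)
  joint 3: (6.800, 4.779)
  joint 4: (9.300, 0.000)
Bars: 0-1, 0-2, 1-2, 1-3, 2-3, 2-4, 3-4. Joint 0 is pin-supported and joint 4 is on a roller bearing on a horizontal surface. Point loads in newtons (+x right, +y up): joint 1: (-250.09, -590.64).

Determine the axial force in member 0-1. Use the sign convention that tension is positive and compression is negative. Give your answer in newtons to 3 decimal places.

-640.364

N=5 nodes, M=7 members, R=3 reactions → 2N=10, M+R=10
member 0 (0-1): L=5.2226, (cx,cy)=(0.3981,0.9174)
member 1 (0-2): L=4.5560, (cx,cy)=(1.0000,0.0000)
member 2 (1-2): L=5.3934, (cx,cy)=(0.4593,-0.8883)
member 3 (1-3): L=4.7210, (cx,cy)=(1.0000,-0.0025)
member 4 (2-3): L=5.2796, (cx,cy)=(0.4250,0.9052)
member 5 (2-4): L=4.7440, (cx,cy)=(1.0000,0.0000)
member 6 (3-4): L=5.3934, (cx,cy)=(0.4635,-0.8861)
solve A·x = −loads:
  F[0-1] = -640.3643 N (compression)
  F[0-2] = +4.8229 N (tension)
  F[1-2] = -3.5932 N (compression)
  F[1-3] = -3.1727 N (compression)
  F[2-3] = +3.5262 N (tension)
  F[2-4] = +1.6740 N (tension)
  F[3-4] = -3.6113 N (compression)
  Rx@0 = +250.0900 N
  Ry@0 = +587.4401 N
  Ry@4 = +3.1999 N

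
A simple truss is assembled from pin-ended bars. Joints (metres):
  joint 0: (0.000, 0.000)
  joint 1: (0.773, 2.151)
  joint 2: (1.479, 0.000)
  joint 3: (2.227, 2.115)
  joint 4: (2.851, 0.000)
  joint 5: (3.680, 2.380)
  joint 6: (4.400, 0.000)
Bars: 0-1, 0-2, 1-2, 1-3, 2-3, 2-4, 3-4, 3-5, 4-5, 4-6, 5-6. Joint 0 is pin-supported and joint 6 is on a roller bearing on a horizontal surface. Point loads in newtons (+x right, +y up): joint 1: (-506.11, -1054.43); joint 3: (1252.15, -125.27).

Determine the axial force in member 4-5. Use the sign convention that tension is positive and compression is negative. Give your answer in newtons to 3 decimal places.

N=7 nodes, M=11 members, R=3 reactions → 2N=14, M+R=14
member 0 (0-1): L=2.2857, (cx,cy)=(0.3382,0.9411)
member 1 (0-2): L=1.4790, (cx,cy)=(1.0000,0.0000)
member 2 (1-2): L=2.2639, (cx,cy)=(0.3119,-0.9501)
member 3 (1-3): L=1.4544, (cx,cy)=(0.9997,-0.0248)
member 4 (2-3): L=2.2434, (cx,cy)=(0.3334,0.9428)
member 5 (2-4): L=1.3720, (cx,cy)=(1.0000,0.0000)
member 6 (3-4): L=2.2051, (cx,cy)=(0.2830,-0.9591)
member 7 (3-5): L=1.4770, (cx,cy)=(0.9838,0.1794)
member 8 (4-5): L=2.5202, (cx,cy)=(0.3289,0.9444)
member 9 (4-6): L=1.5490, (cx,cy)=(1.0000,0.0000)
member 10 (5-6): L=2.4865, (cx,cy)=(0.2896,-0.9572)
solve A·x = −loads:
  F[0-1] = -612.6866 N (compression)
  F[0-2] = +953.2461 N (tension)
  F[1-2] = -514.8987 N (compression)
  F[1-3] = +459.6166 N (tension)
  F[2-3] = +518.9155 N (tension)
  F[2-4] = +619.6542 N (tension)
  F[3-4] = -708.5212 N (compression)
  F[3-5] = -426.0736 N (compression)
  F[4-5] = +719.6062 N (tension)
  F[4-6] = +182.4549 N (tension)
  F[5-6] = -630.1090 N (compression)
  Rx@0 = -746.0400 N
  Ry@0 = +576.5852 N
  Ry@6 = +603.1148 N

719.606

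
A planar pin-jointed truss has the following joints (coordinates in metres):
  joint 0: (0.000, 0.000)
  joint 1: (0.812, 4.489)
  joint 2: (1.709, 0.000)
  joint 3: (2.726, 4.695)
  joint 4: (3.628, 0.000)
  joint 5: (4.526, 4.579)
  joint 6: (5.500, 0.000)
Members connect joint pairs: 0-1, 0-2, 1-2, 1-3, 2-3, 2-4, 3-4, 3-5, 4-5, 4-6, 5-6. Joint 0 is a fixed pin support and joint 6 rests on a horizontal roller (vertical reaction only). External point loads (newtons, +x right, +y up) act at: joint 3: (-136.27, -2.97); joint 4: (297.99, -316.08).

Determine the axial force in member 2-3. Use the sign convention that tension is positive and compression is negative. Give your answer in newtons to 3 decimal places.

N=7 nodes, M=11 members, R=3 reactions → 2N=14, M+R=14
member 0 (0-1): L=4.5618, (cx,cy)=(0.1780,0.9840)
member 1 (0-2): L=1.7090, (cx,cy)=(1.0000,0.0000)
member 2 (1-2): L=4.5777, (cx,cy)=(0.1959,-0.9806)
member 3 (1-3): L=1.9251, (cx,cy)=(0.9943,0.1070)
member 4 (2-3): L=4.8039, (cx,cy)=(0.2117,0.9773)
member 5 (2-4): L=1.9190, (cx,cy)=(1.0000,0.0000)
member 6 (3-4): L=4.7809, (cx,cy)=(0.1887,-0.9820)
member 7 (3-5): L=1.8037, (cx,cy)=(0.9979,-0.0643)
member 8 (4-5): L=4.6662, (cx,cy)=(0.1924,0.9813)
member 9 (4-6): L=1.8720, (cx,cy)=(1.0000,0.0000)
member 10 (5-6): L=4.6814, (cx,cy)=(0.2081,-0.9781)
solve A·x = −loads:
  F[0-1] = -229.0631 N (compression)
  F[0-2] = +202.4928 N (tension)
  F[1-2] = +220.6409 N (tension)
  F[1-3] = -84.4921 N (compression)
  F[2-3] = -221.3815 N (compression)
  F[2-4] = +292.5942 N (tension)
  F[3-4] = +228.9839 N (tension)
  F[3-5] = -37.8848 N (compression)
  F[4-5] = +92.9459 N (tension)
  F[4-6] = +19.9192 N (tension)
  F[5-6] = -95.7399 N (compression)
  Rx@0 = -161.7200 N
  Ry@0 = +225.4051 N
  Ry@6 = +93.6449 N

-221.381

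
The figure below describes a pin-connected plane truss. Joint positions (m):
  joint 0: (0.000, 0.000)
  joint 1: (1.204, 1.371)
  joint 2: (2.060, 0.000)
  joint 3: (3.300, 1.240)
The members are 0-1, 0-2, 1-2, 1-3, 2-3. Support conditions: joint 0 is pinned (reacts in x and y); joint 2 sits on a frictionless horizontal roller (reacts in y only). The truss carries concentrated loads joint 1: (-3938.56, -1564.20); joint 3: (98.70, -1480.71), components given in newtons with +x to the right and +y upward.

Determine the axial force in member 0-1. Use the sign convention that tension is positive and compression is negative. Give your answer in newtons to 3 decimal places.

N=4 nodes, M=5 members, R=3 reactions → 2N=8, M+R=8
member 0 (0-1): L=1.8246, (cx,cy)=(0.6599,0.7514)
member 1 (0-2): L=2.0600, (cx,cy)=(1.0000,0.0000)
member 2 (1-2): L=1.6163, (cx,cy)=(0.5296,-0.8482)
member 3 (1-3): L=2.1001, (cx,cy)=(0.9981,-0.0624)
member 4 (2-3): L=1.7536, (cx,cy)=(0.7071,0.7071)
solve A·x = −loads:
  F[0-1] = -3088.3025 N (compression)
  F[0-2] = -1802.0079 N (compression)
  F[1-2] = +782.0939 N (tension)
  F[1-3] = +1489.4040 N (tension)
  F[2-3] = -1962.6506 N (compression)
  Rx@0 = +3839.8600 N
  Ry@0 = +2320.5110 N
  Ry@2 = +724.3990 N

-3088.302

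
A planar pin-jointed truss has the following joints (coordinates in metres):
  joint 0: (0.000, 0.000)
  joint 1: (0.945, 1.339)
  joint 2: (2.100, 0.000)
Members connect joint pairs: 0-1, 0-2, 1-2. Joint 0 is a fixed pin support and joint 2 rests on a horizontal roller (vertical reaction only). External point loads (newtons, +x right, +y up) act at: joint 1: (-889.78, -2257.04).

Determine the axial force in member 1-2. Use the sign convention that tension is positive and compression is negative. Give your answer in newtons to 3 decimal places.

-592.072

N=3 nodes, M=3 members, R=3 reactions → 2N=6, M+R=6
member 0 (0-1): L=1.6389, (cx,cy)=(0.5766,0.8170)
member 1 (0-2): L=2.1000, (cx,cy)=(1.0000,0.0000)
member 2 (1-2): L=1.7683, (cx,cy)=(0.6532,-0.7572)
solve A·x = −loads:
  F[0-1] = -2213.7962 N (compression)
  F[0-2] = +386.7200 N (tension)
  F[1-2] = -592.0724 N (compression)
  Rx@0 = +889.7800 N
  Ry@0 = +1808.7127 N
  Ry@2 = +448.3273 N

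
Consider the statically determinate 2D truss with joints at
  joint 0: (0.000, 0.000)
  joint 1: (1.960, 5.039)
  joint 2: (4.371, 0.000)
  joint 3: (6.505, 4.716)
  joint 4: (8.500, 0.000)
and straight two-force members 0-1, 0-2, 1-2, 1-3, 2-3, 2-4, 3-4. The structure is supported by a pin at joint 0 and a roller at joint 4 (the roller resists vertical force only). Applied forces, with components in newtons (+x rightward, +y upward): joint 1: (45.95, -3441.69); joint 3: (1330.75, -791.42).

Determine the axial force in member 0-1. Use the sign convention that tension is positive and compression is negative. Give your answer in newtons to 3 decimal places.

N=5 nodes, M=7 members, R=3 reactions → 2N=10, M+R=10
member 0 (0-1): L=5.4068, (cx,cy)=(0.3625,0.9320)
member 1 (0-2): L=4.3710, (cx,cy)=(1.0000,0.0000)
member 2 (1-2): L=5.5861, (cx,cy)=(0.4316,-0.9021)
member 3 (1-3): L=4.5565, (cx,cy)=(0.9975,-0.0709)
member 4 (2-3): L=5.1764, (cx,cy)=(0.4123,0.9111)
member 5 (2-4): L=4.1290, (cx,cy)=(1.0000,0.0000)
member 6 (3-4): L=5.1206, (cx,cy)=(0.3896,-0.9210)
solve A·x = −loads:
  F[0-1] = -2219.2056 N (compression)
  F[0-2] = +2181.1814 N (tension)
  F[1-2] = -1506.7865 N (compression)
  F[1-3] = -200.5957 N (compression)
  F[2-3] = +1491.8934 N (tension)
  F[2-4] = +915.7938 N (tension)
  F[3-4] = -2350.5895 N (compression)
  Rx@0 = -1376.7000 N
  Ry@0 = +2068.2561 N
  Ry@4 = +2164.8539 N

-2219.206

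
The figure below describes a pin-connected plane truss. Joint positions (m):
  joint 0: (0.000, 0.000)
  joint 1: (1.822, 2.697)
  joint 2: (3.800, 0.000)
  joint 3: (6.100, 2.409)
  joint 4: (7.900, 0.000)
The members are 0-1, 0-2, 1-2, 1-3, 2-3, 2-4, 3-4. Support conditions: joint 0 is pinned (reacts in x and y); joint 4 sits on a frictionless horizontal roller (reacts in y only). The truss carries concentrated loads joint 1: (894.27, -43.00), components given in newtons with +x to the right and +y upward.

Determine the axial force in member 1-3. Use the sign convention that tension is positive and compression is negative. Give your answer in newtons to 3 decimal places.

N=5 nodes, M=7 members, R=3 reactions → 2N=10, M+R=10
member 0 (0-1): L=3.2548, (cx,cy)=(0.5598,0.8286)
member 1 (0-2): L=3.8000, (cx,cy)=(1.0000,0.0000)
member 2 (1-2): L=3.3446, (cx,cy)=(0.5914,-0.8064)
member 3 (1-3): L=4.2877, (cx,cy)=(0.9977,-0.0672)
member 4 (2-3): L=3.3307, (cx,cy)=(0.6906,0.7233)
member 5 (2-4): L=4.1000, (cx,cy)=(1.0000,0.0000)
member 6 (3-4): L=3.0072, (cx,cy)=(0.5986,-0.8011)
solve A·x = −loads:
  F[0-1] = +328.5106 N (tension)
  F[0-2] = +710.3715 N (tension)
  F[1-2] = -348.8184 N (compression)
  F[1-3] = -505.2204 N (compression)
  F[2-3] = +388.8933 N (tension)
  F[2-4] = +235.5274 N (tension)
  F[3-4] = -393.4884 N (compression)
  Rx@0 = -894.2700 N
  Ry@0 = -272.2142 N
  Ry@4 = +315.2142 N

-505.220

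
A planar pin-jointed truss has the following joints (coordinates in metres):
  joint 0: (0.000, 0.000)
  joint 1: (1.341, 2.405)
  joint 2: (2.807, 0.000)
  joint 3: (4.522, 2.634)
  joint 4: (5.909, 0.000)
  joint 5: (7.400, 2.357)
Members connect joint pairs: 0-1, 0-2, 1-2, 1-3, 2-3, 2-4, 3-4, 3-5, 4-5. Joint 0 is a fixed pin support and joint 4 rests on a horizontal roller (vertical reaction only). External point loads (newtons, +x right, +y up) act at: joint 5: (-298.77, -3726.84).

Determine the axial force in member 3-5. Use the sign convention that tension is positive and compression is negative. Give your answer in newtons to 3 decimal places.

1949.583

N=6 nodes, M=9 members, R=3 reactions → 2N=12, M+R=12
member 0 (0-1): L=2.7536, (cx,cy)=(0.4870,0.8734)
member 1 (0-2): L=2.8070, (cx,cy)=(1.0000,0.0000)
member 2 (1-2): L=2.8166, (cx,cy)=(0.5205,-0.8539)
member 3 (1-3): L=3.1892, (cx,cy)=(0.9974,0.0718)
member 4 (2-3): L=3.1431, (cx,cy)=(0.5456,0.8380)
member 5 (2-4): L=3.1020, (cx,cy)=(1.0000,0.0000)
member 6 (3-4): L=2.9769, (cx,cy)=(0.4659,-0.8848)
member 7 (3-5): L=2.8913, (cx,cy)=(0.9954,-0.0958)
member 8 (4-5): L=2.7890, (cx,cy)=(0.5346,0.8451)
solve A·x = −loads:
  F[0-1] = +940.2399 N (tension)
  F[0-2] = -756.6660 N (compression)
  F[1-2] = -884.3368 N (compression)
  F[1-3] = +920.5584 N (tension)
  F[2-3] = +901.0602 N (tension)
  F[2-4] = -1708.6038 N (compression)
  F[3-4] = -1139.1957 N (compression)
  F[3-5] = +1949.5829 N (tension)
  F[4-5] = -4188.8992 N (compression)
  Rx@0 = +298.7700 N
  Ry@0 = -821.2079 N
  Ry@4 = +4548.0479 N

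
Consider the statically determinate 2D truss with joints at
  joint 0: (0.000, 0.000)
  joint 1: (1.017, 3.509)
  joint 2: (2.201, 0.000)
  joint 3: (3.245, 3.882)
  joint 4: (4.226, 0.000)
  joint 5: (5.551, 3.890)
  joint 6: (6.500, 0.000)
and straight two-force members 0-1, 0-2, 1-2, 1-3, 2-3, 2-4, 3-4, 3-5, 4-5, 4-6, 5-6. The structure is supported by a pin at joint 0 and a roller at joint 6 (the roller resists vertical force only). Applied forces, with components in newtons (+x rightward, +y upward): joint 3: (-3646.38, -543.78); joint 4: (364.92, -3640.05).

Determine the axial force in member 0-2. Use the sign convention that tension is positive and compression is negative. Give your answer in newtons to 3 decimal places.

N=7 nodes, M=11 members, R=3 reactions → 2N=14, M+R=14
member 0 (0-1): L=3.6534, (cx,cy)=(0.2784,0.9605)
member 1 (0-2): L=2.2010, (cx,cy)=(1.0000,0.0000)
member 2 (1-2): L=3.7034, (cx,cy)=(0.3197,-0.9475)
member 3 (1-3): L=2.2590, (cx,cy)=(0.9863,0.1651)
member 4 (2-3): L=4.0199, (cx,cy)=(0.2597,0.9657)
member 5 (2-4): L=2.0250, (cx,cy)=(1.0000,0.0000)
member 6 (3-4): L=4.0040, (cx,cy)=(0.2450,-0.9695)
member 7 (3-5): L=2.3060, (cx,cy)=(1.0000,0.0035)
member 8 (4-5): L=4.1095, (cx,cy)=(0.3224,0.9466)
member 9 (4-6): L=2.2740, (cx,cy)=(1.0000,0.0000)
member 10 (5-6): L=4.0041, (cx,cy)=(0.2370,-0.9715)
solve A·x = −loads:
  F[0-1] = -3876.7285 N (compression)
  F[0-2] = -2202.2934 N (compression)
  F[1-2] = +3539.1478 N (tension)
  F[1-3] = -2241.4296 N (compression)
  F[2-3] = -3472.5493 N (compression)
  F[2-4] = -168.9549 N (compression)
  F[3-4] = +3278.7088 N (tension)
  F[3-5] = -269.4200 N (compression)
  F[4-5] = +487.2926 N (tension)
  F[4-6] = +112.3025 N (tension)
  F[5-6] = -473.8345 N (compression)
  Rx@0 = +3281.4600 N
  Ry@0 = +3723.4961 N
  Ry@6 = +460.3339 N

-2202.293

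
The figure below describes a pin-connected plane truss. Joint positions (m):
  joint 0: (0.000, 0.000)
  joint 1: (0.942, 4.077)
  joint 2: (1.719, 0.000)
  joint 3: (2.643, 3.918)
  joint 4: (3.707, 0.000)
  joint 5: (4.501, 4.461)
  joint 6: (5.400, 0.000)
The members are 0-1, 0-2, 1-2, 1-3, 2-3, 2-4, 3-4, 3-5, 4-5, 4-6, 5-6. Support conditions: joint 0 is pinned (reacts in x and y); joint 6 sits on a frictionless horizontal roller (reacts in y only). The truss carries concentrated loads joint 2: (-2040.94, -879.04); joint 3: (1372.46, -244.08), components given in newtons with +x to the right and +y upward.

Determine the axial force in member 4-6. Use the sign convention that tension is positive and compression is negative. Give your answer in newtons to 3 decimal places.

281.144

N=7 nodes, M=11 members, R=3 reactions → 2N=14, M+R=14
member 0 (0-1): L=4.1844, (cx,cy)=(0.2251,0.9743)
member 1 (0-2): L=1.7190, (cx,cy)=(1.0000,0.0000)
member 2 (1-2): L=4.1504, (cx,cy)=(0.1872,-0.9823)
member 3 (1-3): L=1.7084, (cx,cy)=(0.9957,-0.0931)
member 4 (2-3): L=4.0255, (cx,cy)=(0.2295,0.9733)
member 5 (2-4): L=1.9880, (cx,cy)=(1.0000,0.0000)
member 6 (3-4): L=4.0599, (cx,cy)=(0.2621,-0.9650)
member 7 (3-5): L=1.9357, (cx,cy)=(0.9598,0.2805)
member 8 (4-5): L=4.5311, (cx,cy)=(0.1752,0.9845)
member 9 (4-6): L=1.6930, (cx,cy)=(1.0000,0.0000)
member 10 (5-6): L=4.5507, (cx,cy)=(0.1976,-0.9803)
solve A·x = −loads:
  F[0-1] = +279.1324 N (tension)
  F[0-2] = -731.3187 N (compression)
  F[1-2] = -287.9720 N (compression)
  F[1-3] = +117.2593 N (tension)
  F[2-3] = +1193.7951 N (tension)
  F[2-4] = +981.6885 N (tension)
  F[3-4] = -1614.7492 N (compression)
  F[3-5] = -581.8651 N (compression)
  F[4-5] = +1582.8003 N (tension)
  F[4-6] = +281.1440 N (tension)
  F[5-6] = -1423.1341 N (compression)
  Rx@0 = +668.4800 N
  Ry@0 = -271.9673 N
  Ry@6 = +1395.0873 N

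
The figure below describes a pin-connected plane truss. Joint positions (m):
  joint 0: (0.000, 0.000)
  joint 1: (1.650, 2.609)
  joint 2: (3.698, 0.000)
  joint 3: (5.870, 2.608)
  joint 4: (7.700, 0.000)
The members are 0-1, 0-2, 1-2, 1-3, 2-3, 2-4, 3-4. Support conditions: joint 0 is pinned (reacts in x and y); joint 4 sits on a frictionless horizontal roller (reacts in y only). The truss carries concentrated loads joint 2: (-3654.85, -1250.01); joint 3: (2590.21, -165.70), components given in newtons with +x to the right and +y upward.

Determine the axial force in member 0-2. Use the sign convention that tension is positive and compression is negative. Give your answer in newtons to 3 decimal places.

N=5 nodes, M=7 members, R=3 reactions → 2N=10, M+R=10
member 0 (0-1): L=3.0870, (cx,cy)=(0.5345,0.8452)
member 1 (0-2): L=3.6980, (cx,cy)=(1.0000,0.0000)
member 2 (1-2): L=3.3168, (cx,cy)=(0.6175,-0.7866)
member 3 (1-3): L=4.2200, (cx,cy)=(1.0000,-0.0002)
member 4 (2-3): L=3.3940, (cx,cy)=(0.6400,0.7684)
member 5 (2-4): L=4.0020, (cx,cy)=(1.0000,0.0000)
member 6 (3-4): L=3.1860, (cx,cy)=(0.5744,-0.8186)
solve A·x = −loads:
  F[0-1] = +222.7331 N (tension)
  F[0-2] = -1183.6919 N (compression)
  F[1-2] = -239.3966 N (compression)
  F[1-3] = +266.8702 N (tension)
  F[2-3] = +1871.8018 N (tension)
  F[2-4] = +1125.4755 N (tension)
  F[3-4] = -1959.4313 N (compression)
  Rx@0 = +1064.6400 N
  Ry@0 = -188.2463 N
  Ry@4 = +1603.9563 N

-1183.692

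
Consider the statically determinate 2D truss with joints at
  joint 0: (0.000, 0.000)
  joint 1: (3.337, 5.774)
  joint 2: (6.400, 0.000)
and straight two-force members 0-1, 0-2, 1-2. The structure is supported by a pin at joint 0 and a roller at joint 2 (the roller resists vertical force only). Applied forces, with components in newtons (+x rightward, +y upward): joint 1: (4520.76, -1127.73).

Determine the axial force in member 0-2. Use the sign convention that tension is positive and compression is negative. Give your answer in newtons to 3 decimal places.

2475.533

N=3 nodes, M=3 members, R=3 reactions → 2N=6, M+R=6
member 0 (0-1): L=6.6689, (cx,cy)=(0.5004,0.8658)
member 1 (0-2): L=6.4000, (cx,cy)=(1.0000,0.0000)
member 2 (1-2): L=6.5361, (cx,cy)=(0.4686,-0.8834)
solve A·x = −loads:
  F[0-1] = +4087.3465 N (tension)
  F[0-2] = +2475.5335 N (tension)
  F[1-2] = -5282.5394 N (compression)
  Rx@0 = -4520.7600 N
  Ry@0 = -3538.8486 N
  Ry@2 = +4666.5786 N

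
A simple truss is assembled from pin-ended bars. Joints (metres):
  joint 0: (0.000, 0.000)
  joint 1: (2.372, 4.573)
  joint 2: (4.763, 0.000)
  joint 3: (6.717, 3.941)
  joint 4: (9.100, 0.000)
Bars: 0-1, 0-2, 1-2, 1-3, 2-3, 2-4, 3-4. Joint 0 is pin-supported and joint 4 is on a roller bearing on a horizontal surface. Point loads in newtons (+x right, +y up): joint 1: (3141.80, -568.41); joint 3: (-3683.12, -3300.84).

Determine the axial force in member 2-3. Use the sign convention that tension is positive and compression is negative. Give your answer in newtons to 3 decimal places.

-1555.464

N=5 nodes, M=7 members, R=3 reactions → 2N=10, M+R=10
member 0 (0-1): L=5.1516, (cx,cy)=(0.4604,0.8877)
member 1 (0-2): L=4.7630, (cx,cy)=(1.0000,0.0000)
member 2 (1-2): L=5.1603, (cx,cy)=(0.4633,-0.8862)
member 3 (1-3): L=4.3907, (cx,cy)=(0.9896,-0.1439)
member 4 (2-3): L=4.3988, (cx,cy)=(0.4442,0.8959)
member 5 (2-4): L=4.3370, (cx,cy)=(1.0000,0.0000)
member 6 (3-4): L=4.6055, (cx,cy)=(0.5174,-0.8557)
solve A·x = −loads:
  F[0-1] = -1465.4520 N (compression)
  F[0-2] = +133.4354 N (tension)
  F[1-2] = +1572.5641 N (tension)
  F[1-3] = -4593.0179 N (compression)
  F[2-3] = -1555.4639 N (compression)
  F[2-4] = +1553.0213 N (tension)
  F[3-4] = -3001.4108 N (compression)
  Rx@0 = +541.3200 N
  Ry@0 = +1300.8669 N
  Ry@4 = +2568.3831 N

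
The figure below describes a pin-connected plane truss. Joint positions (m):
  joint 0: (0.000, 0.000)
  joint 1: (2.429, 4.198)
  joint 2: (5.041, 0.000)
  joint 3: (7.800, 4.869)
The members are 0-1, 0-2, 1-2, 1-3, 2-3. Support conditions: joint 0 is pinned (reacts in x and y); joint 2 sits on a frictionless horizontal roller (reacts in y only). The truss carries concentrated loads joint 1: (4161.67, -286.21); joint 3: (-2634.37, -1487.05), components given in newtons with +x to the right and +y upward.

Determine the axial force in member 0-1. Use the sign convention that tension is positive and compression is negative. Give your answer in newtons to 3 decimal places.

1833.295

N=4 nodes, M=5 members, R=3 reactions → 2N=8, M+R=8
member 0 (0-1): L=4.8501, (cx,cy)=(0.5008,0.8656)
member 1 (0-2): L=5.0410, (cx,cy)=(1.0000,0.0000)
member 2 (1-2): L=4.9443, (cx,cy)=(0.5283,-0.8491)
member 3 (1-3): L=5.4128, (cx,cy)=(0.9923,0.1240)
member 4 (2-3): L=5.5964, (cx,cy)=(0.4930,0.8700)
solve A·x = −loads:
  F[0-1] = +1833.2953 N (tension)
  F[0-2] = +609.1549 N (tension)
  F[1-2] = -2489.7048 N (compression)
  F[1-3] = -1943.2307 N (compression)
  F[2-3] = -1432.3123 N (compression)
  Rx@0 = -1527.3000 N
  Ry@0 = -1586.8148 N
  Ry@2 = +3360.0748 N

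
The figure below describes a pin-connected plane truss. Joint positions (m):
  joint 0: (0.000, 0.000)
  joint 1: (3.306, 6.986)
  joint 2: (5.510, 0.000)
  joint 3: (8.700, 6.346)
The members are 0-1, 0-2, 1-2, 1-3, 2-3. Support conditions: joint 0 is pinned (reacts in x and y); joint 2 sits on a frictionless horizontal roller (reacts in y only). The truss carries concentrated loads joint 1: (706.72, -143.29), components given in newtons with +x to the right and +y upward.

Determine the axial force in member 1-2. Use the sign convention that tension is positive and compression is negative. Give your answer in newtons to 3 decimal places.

-1029.720

N=4 nodes, M=5 members, R=3 reactions → 2N=8, M+R=8
member 0 (0-1): L=7.7288, (cx,cy)=(0.4278,0.9039)
member 1 (0-2): L=5.5100, (cx,cy)=(1.0000,0.0000)
member 2 (1-2): L=7.3254, (cx,cy)=(0.3009,-0.9537)
member 3 (1-3): L=5.4318, (cx,cy)=(0.9930,-0.1178)
member 4 (2-3): L=7.1027, (cx,cy)=(0.4491,0.8935)
solve A·x = −loads:
  F[0-1] = +927.8920 N (tension)
  F[0-2] = +309.8118 N (tension)
  F[1-2] = -1029.7196 N (compression)
  F[1-3] = +0.0000 N (tension)
  F[2-3] = -0.0000 N (compression)
  Rx@0 = -706.7200 N
  Ry@0 = -838.7177 N
  Ry@2 = +982.0077 N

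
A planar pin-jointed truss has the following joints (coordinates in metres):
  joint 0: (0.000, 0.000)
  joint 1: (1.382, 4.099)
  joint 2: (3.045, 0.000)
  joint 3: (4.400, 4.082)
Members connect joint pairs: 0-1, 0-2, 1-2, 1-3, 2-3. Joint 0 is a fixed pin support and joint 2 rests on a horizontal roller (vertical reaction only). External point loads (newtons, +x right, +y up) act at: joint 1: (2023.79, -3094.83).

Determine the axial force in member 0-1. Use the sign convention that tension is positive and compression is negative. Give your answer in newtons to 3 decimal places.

N=4 nodes, M=5 members, R=3 reactions → 2N=8, M+R=8
member 0 (0-1): L=4.3257, (cx,cy)=(0.3195,0.9476)
member 1 (0-2): L=3.0450, (cx,cy)=(1.0000,0.0000)
member 2 (1-2): L=4.4235, (cx,cy)=(0.3759,-0.9266)
member 3 (1-3): L=3.0180, (cx,cy)=(1.0000,-0.0056)
member 4 (2-3): L=4.3010, (cx,cy)=(0.3150,0.9491)
solve A·x = −loads:
  F[0-1] = +1091.2859 N (tension)
  F[0-2] = +1675.1400 N (tension)
  F[1-2] = -4455.7938 N (compression)
  F[1-3] = +0.0000 N (tension)
  F[2-3] = -0.0000 N (compression)
  Rx@0 = -2023.7900 N
  Ry@0 = -1034.0929 N
  Ry@2 = +4128.9229 N

1091.286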